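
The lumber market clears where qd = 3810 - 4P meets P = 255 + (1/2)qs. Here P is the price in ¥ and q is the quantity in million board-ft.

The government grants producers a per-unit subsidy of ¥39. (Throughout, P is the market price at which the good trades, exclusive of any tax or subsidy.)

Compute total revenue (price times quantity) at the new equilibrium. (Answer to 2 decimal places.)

Solve the original market: 3810 - 4P = 2P - 510, hence P = 720 and q = 930.
Since sellers receive the price plus the subsidy, the effective supply curve becomes qs = 2P - 432.
Clearing the new market: 3810 - 4P = 2P - 432, so P = 707 and q = 982.
New expenditure = 707 × 982 = 694274.00.

694274.00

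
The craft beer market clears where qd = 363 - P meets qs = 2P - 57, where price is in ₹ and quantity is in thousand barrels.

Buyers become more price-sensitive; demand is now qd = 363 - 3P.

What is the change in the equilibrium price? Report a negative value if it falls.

-56

Original equilibrium: 363 - P = 2P - 57 gives 420 = 3P, so P = 140 and q = 223.
With the change applied: demand qd = 363 - 3P, supply qs = 2P - 57.
Clearing the new market: 363 - 3P = 2P - 57, so P = 84 and q = 111.
ΔP = 84 − 140 = -56.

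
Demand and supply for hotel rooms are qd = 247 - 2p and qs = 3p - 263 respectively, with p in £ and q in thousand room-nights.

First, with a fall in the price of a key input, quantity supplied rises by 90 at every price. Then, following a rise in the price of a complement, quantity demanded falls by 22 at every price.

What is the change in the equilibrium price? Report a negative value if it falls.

-22.4

Original equilibrium: 247 - 2p = 3p - 263 gives 510 = 5p, so p = 102 and q = 43.
The new curves are qd = 225 - 2p (demand) and qs = 3p - 173 (supply).
Equate the new curves: 225 - 2p = 3p - 173, giving 398 = 5p, p = 79.6, q = 65.8.
Δp = 79.6 − 102 = -22.4.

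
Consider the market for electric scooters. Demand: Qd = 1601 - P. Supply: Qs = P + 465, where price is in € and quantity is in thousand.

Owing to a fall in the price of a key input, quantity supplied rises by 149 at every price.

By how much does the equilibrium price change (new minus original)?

-74.5

Before the shock: 1601 - P = P + 465 ⇒ 1136 = 2P ⇒ P = 568, Q = 1033.
The new curves are Qd = 1601 - P (demand) and Qs = P + 614 (supply).
Clearing the new market: 1601 - P = P + 614, so P = 493.5 and Q = 1107.5.
ΔP = 493.5 − 568 = -74.5.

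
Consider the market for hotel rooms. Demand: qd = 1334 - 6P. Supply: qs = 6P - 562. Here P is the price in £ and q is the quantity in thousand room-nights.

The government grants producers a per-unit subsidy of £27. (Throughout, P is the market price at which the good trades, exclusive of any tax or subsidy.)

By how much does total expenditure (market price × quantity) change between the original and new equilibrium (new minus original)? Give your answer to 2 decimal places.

Solve the original market: 1334 - 6P = 6P - 562, hence P = 158 and q = 386.
Since sellers receive the price plus the subsidy, the effective supply curve becomes qs = 6P - 400.
New equilibrium: 1334 - 6P = 6P - 400 ⇒ 1734 = 12P ⇒ P = 144.5, q = 467.
Expenditure moves from 158×386 = 60988 to 144.5×467 = 67481.5; change = +6493.50.

+6493.50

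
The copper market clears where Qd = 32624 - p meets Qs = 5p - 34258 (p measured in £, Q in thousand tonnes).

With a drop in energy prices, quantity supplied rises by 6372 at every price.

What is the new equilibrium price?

10085

Initially, 32624 - p = 5p - 34258, so 66882 = 6p and p = 11147, Q = 21477.
The shock moves the curves to Qd = 32624 - p and Qs = 5p - 27886.
Clearing the new market: 32624 - p = 5p - 27886, so p = 10085 and Q = 22539.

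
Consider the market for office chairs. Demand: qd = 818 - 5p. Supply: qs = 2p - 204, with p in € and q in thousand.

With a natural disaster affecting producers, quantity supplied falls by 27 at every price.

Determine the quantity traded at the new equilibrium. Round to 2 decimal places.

Solve the original market: 818 - 5p = 2p - 204, hence p = 146 and q = 88.
The shock moves the curves to qd = 818 - 5p and qs = 2p - 231.
Equate the new curves: 818 - 5p = 2p - 231, giving 1049 = 7p, p = 1049/7 ≈ 149.8571, q = 481/7 ≈ 68.7143.

68.71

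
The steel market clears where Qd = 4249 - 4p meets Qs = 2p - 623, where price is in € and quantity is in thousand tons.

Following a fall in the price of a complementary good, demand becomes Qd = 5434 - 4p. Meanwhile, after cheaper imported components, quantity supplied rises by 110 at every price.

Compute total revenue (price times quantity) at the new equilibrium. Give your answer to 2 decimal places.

Before the shock: 4249 - 4p = 2p - 623 ⇒ 4872 = 6p ⇒ p = 812, Q = 1001.
With the change applied: demand Qd = 5434 - 4p, supply Qs = 2p - 513.
Setting them equal: 5434 - 4p = 2p - 513 → 5947 = 6p, so p = 5947/6 ≈ 991.1667 and Q = 4408/3 ≈ 1469.3333.
New expenditure = 991.1667 × 1469.3333 = 1456354.22.

1456354.22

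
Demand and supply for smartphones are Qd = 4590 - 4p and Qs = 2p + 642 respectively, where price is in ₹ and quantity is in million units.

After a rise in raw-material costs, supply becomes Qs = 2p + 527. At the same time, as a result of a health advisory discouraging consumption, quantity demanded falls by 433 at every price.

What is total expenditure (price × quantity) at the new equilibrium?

Original equilibrium: 4590 - 4p = 2p + 642 gives 3948 = 6p, so p = 658 and Q = 1958.
After the shift, demand is Qd = 4157 - 4p and supply is Qs = 2p + 527.
New equilibrium: 4157 - 4p = 2p + 527 ⇒ 3630 = 6p ⇒ p = 605, Q = 1737.
New expenditure = 605 × 1737 = 1050885.

1050885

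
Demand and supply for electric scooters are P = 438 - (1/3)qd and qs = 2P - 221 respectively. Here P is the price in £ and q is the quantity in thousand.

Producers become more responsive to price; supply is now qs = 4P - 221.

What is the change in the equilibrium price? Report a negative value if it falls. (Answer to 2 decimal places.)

-87.71

Before the shock: 1314 - 3P = 2P - 221 ⇒ 1535 = 5P ⇒ P = 307, q = 393.
The shock moves the curves to qd = 1314 - 3P and qs = 4P - 221.
Clearing the new market: 1314 - 3P = 4P - 221, so P = 1535/7 ≈ 219.2857 and q = 4593/7 ≈ 656.1429.
ΔP = 219.2857 − 307 = -87.71.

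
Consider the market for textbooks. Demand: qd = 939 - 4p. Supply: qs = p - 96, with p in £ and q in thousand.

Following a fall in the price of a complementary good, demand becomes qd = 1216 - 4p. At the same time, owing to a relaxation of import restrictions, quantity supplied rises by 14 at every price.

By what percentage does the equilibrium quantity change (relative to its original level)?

+60

Solve the original market: 939 - 4p = p - 96, hence p = 207 and q = 111.
The shock moves the curves to qd = 1216 - 4p and qs = p - 82.
New equilibrium: 1216 - 4p = p - 82 ⇒ 1298 = 5p ⇒ p = 259.6, q = 177.6.
%Δq = (177.6 − 111) / 111 × 100 = +60%.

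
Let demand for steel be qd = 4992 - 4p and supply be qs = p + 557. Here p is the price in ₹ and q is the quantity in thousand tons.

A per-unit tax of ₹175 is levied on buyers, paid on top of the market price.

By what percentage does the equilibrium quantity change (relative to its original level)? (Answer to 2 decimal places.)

Solve the original market: 4992 - 4p = p + 557, hence p = 887 and q = 1444.
Since buyers pay the price plus the tax, the effective demand curve becomes qd = 4292 - 4p.
Equate the new curves: 4292 - 4p = p + 557, giving 3735 = 5p, p = 747, q = 1304.
%Δq = (1304 − 1444) / 1444 × 100 = -9.70%.

-9.70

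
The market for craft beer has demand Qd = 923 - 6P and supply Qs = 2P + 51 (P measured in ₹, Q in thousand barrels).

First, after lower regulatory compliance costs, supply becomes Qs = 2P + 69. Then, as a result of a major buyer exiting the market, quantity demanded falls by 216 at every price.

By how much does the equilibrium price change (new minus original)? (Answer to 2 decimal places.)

-29.25

Solve the original market: 923 - 6P = 2P + 51, hence P = 109 and Q = 269.
The shock moves the curves to Qd = 707 - 6P and Qs = 2P + 69.
Equate the new curves: 707 - 6P = 2P + 69, giving 638 = 8P, P = 79.75, Q = 228.5.
ΔP = 79.75 − 109 = -29.25.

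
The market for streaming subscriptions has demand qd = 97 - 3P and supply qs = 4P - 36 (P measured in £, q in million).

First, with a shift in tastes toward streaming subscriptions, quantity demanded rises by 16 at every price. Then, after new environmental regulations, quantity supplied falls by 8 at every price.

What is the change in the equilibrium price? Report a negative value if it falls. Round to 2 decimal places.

Solve the original market: 97 - 3P = 4P - 36, hence P = 19 and q = 40.
The new curves are qd = 113 - 3P (demand) and qs = 4P - 44 (supply).
Clearing the new market: 113 - 3P = 4P - 44, so P = 157/7 ≈ 22.4286 and q = 320/7 ≈ 45.7143.
ΔP = 22.4286 − 19 = +3.43.

+3.43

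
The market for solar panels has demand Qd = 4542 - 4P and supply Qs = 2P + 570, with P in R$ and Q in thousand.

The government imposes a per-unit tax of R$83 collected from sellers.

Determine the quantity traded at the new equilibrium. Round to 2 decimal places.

Original equilibrium: 4542 - 4P = 2P + 570 gives 3972 = 6P, so P = 662 and Q = 1894.
Since sellers keep the price net of the tax, the effective supply curve becomes Qs = 2P + 404.
New equilibrium: 4542 - 4P = 2P + 404 ⇒ 4138 = 6P ⇒ P = 2069/3 ≈ 689.6667, Q = 5350/3 ≈ 1783.3333.

1783.33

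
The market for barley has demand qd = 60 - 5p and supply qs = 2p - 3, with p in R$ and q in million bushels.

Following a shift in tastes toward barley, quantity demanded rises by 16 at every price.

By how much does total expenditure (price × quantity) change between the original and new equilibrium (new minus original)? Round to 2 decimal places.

+85.88

Original equilibrium: 60 - 5p = 2p - 3 gives 63 = 7p, so p = 9 and q = 15.
The shock moves the curves to qd = 76 - 5p and qs = 2p - 3.
Setting them equal: 76 - 5p = 2p - 3 → 79 = 7p, so p = 79/7 ≈ 11.2857 and q = 137/7 ≈ 19.5714.
Expenditure moves from 9×15 = 135 to 11.2857×19.5714 = 220.8776; change = +85.88.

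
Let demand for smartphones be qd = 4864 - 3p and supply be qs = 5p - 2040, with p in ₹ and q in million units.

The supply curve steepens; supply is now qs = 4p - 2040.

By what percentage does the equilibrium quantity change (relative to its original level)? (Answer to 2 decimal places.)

-16.26

Solve the original market: 4864 - 3p = 5p - 2040, hence p = 863 and q = 2275.
The new curves are qd = 4864 - 3p (demand) and qs = 4p - 2040 (supply).
Setting them equal: 4864 - 3p = 4p - 2040 → 6904 = 7p, so p = 6904/7 ≈ 986.2857 and q = 13336/7 ≈ 1905.1429.
%Δq = (1905.1429 − 2275) / 2275 × 100 = -16.26%.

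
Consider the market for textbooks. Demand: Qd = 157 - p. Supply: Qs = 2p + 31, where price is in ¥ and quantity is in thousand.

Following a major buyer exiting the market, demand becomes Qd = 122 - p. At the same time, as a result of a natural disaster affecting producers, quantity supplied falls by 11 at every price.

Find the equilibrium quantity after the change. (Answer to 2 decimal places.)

88.00

Before the shock: 157 - p = 2p + 31 ⇒ 126 = 3p ⇒ p = 42, Q = 115.
The shock moves the curves to Qd = 122 - p and Qs = 2p + 20.
New equilibrium: 122 - p = 2p + 20 ⇒ 102 = 3p ⇒ p = 34, Q = 88.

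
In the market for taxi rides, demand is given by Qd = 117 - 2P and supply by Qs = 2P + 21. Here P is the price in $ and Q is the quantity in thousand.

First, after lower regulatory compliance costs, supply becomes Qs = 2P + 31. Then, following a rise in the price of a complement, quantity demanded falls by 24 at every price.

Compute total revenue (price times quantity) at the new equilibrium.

961

Solve the original market: 117 - 2P = 2P + 21, hence P = 24 and Q = 69.
After the shift, demand is Qd = 93 - 2P and supply is Qs = 2P + 31.
New equilibrium: 93 - 2P = 2P + 31 ⇒ 62 = 4P ⇒ P = 15.5, Q = 62.
New expenditure = 15.5 × 62 = 961.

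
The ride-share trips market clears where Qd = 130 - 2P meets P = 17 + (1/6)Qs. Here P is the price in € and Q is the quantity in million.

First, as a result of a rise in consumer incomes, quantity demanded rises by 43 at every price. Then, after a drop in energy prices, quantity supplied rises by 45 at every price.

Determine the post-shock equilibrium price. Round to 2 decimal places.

Before the shock: 130 - 2P = 6P - 102 ⇒ 232 = 8P ⇒ P = 29, Q = 72.
The new curves are Qd = 173 - 2P (demand) and Qs = 6P - 57 (supply).
Equate the new curves: 173 - 2P = 6P - 57, giving 230 = 8P, P = 28.75, Q = 115.5.

28.75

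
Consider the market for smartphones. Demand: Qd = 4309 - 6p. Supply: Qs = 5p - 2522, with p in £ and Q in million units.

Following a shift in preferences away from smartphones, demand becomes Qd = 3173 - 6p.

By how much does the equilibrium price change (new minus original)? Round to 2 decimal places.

-103.27

Original equilibrium: 4309 - 6p = 5p - 2522 gives 6831 = 11p, so p = 621 and Q = 583.
With the change applied: demand Qd = 3173 - 6p, supply Qs = 5p - 2522.
Clearing the new market: 3173 - 6p = 5p - 2522, so p = 5695/11 ≈ 517.7273 and Q = 733/11 ≈ 66.6364.
Δp = 517.7273 − 621 = -103.27.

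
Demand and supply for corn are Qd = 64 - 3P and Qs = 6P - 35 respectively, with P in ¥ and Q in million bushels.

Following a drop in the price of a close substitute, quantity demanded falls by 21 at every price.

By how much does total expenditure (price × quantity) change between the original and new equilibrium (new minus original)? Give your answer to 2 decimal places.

-193.67

Before the shock: 64 - 3P = 6P - 35 ⇒ 99 = 9P ⇒ P = 11, Q = 31.
The new curves are Qd = 43 - 3P (demand) and Qs = 6P - 35 (supply).
Setting them equal: 43 - 3P = 6P - 35 → 78 = 9P, so P = 26/3 ≈ 8.6667 and Q = 17.
Expenditure moves from 11×31 = 341 to 8.6667×17 = 147.3333; change = -193.67.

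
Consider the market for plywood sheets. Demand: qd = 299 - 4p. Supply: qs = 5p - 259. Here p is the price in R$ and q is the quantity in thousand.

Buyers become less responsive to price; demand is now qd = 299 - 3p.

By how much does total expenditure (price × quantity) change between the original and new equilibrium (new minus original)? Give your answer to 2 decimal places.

+3098.06

Solve the original market: 299 - 4p = 5p - 259, hence p = 62 and q = 51.
The new curves are qd = 299 - 3p (demand) and qs = 5p - 259 (supply).
Setting them equal: 299 - 3p = 5p - 259 → 558 = 8p, so p = 69.75 and q = 89.75.
Expenditure moves from 62×51 = 3162 to 69.75×89.75 = 6260.0625; change = +3098.06.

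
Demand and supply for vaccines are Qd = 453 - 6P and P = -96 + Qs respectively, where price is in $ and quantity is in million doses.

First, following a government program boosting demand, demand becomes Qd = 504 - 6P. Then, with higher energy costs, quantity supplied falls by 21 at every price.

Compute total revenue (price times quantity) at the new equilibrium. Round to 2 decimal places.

Original equilibrium: 453 - 6P = P + 96 gives 357 = 7P, so P = 51 and Q = 147.
The new curves are Qd = 504 - 6P (demand) and Qs = P + 75 (supply).
New equilibrium: 504 - 6P = P + 75 ⇒ 429 = 7P ⇒ P = 429/7 ≈ 61.2857, Q = 954/7 ≈ 136.2857.
New expenditure = 61.2857 × 136.2857 = 8352.37.

8352.37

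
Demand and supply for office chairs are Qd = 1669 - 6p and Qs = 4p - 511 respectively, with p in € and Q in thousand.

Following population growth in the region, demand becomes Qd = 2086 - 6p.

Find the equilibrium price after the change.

259.7

Solve the original market: 1669 - 6p = 4p - 511, hence p = 218 and Q = 361.
The new curves are Qd = 2086 - 6p (demand) and Qs = 4p - 511 (supply).
Clearing the new market: 2086 - 6p = 4p - 511, so p = 259.7 and Q = 527.8.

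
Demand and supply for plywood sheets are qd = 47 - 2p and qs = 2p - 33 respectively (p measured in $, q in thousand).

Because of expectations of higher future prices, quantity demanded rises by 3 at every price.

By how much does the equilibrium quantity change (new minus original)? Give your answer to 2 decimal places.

+1.50

Before the shock: 47 - 2p = 2p - 33 ⇒ 80 = 4p ⇒ p = 20, q = 7.
The shock moves the curves to qd = 50 - 2p and qs = 2p - 33.
New equilibrium: 50 - 2p = 2p - 33 ⇒ 83 = 4p ⇒ p = 20.75, q = 8.5.
Δq = 8.5 − 7 = +1.50.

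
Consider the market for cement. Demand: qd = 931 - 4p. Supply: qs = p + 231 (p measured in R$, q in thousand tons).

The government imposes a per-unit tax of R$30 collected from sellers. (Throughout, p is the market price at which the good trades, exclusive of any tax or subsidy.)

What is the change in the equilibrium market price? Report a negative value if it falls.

Before the shock: 931 - 4p = p + 231 ⇒ 700 = 5p ⇒ p = 140, q = 371.
Since sellers keep the price net of the tax, the effective supply curve becomes qs = p + 201.
Setting them equal: 931 - 4p = p + 201 → 730 = 5p, so p = 146 and q = 347.
Δp = 146 − 140 = +6.

+6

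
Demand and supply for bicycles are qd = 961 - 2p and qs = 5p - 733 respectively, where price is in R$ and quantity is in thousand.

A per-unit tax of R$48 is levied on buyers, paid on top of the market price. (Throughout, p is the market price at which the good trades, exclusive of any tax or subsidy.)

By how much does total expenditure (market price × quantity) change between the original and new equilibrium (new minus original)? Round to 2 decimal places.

-22195.59

Before the shock: 961 - 2p = 5p - 733 ⇒ 1694 = 7p ⇒ p = 242, q = 477.
Since buyers pay the price plus the tax, the effective demand curve becomes qd = 865 - 2p.
New equilibrium: 865 - 2p = 5p - 733 ⇒ 1598 = 7p ⇒ p = 1598/7 ≈ 228.2857, q = 2859/7 ≈ 408.4286.
Expenditure moves from 242×477 = 115434 to 228.2857×408.4286 = 93238.4082; change = -22195.59.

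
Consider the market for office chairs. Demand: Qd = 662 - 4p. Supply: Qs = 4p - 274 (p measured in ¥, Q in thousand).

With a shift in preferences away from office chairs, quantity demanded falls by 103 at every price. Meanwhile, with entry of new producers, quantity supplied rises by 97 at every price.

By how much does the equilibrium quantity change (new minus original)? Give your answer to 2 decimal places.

-3.00

Solve the original market: 662 - 4p = 4p - 274, hence p = 117 and Q = 194.
After the shift, demand is Qd = 559 - 4p and supply is Qs = 4p - 177.
New equilibrium: 559 - 4p = 4p - 177 ⇒ 736 = 8p ⇒ p = 92, Q = 191.
ΔQ = 191 − 194 = -3.00.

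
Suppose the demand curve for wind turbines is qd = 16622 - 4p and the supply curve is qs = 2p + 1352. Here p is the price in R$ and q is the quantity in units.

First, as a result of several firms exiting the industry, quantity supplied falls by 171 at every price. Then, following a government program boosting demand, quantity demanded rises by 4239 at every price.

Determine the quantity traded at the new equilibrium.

7741

Initially, 16622 - 4p = 2p + 1352, so 15270 = 6p and p = 2545, q = 6442.
The shock moves the curves to qd = 20861 - 4p and qs = 2p + 1181.
Setting them equal: 20861 - 4p = 2p + 1181 → 19680 = 6p, so p = 3280 and q = 7741.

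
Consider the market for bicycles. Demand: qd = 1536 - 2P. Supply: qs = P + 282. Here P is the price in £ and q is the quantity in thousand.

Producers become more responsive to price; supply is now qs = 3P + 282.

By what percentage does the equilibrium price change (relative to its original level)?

Original equilibrium: 1536 - 2P = P + 282 gives 1254 = 3P, so P = 418 and q = 700.
With the change applied: demand qd = 1536 - 2P, supply qs = 3P + 282.
Setting them equal: 1536 - 2P = 3P + 282 → 1254 = 5P, so P = 250.8 and q = 1034.4.
%ΔP = (250.8 − 418) / 418 × 100 = -40%.

-40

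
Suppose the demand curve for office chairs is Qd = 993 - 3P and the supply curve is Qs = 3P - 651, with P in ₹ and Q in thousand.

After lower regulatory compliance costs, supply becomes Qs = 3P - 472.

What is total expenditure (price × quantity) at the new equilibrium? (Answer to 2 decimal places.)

Before the shock: 993 - 3P = 3P - 651 ⇒ 1644 = 6P ⇒ P = 274, Q = 171.
The new curves are Qd = 993 - 3P (demand) and Qs = 3P - 472 (supply).
Clearing the new market: 993 - 3P = 3P - 472, so P = 1465/6 ≈ 244.1667 and Q = 260.5.
New expenditure = 244.1667 × 260.5 = 63605.42.

63605.42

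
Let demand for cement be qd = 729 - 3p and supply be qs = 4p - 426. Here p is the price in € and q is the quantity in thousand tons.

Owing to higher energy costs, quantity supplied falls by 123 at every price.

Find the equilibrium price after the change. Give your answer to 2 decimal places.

Original equilibrium: 729 - 3p = 4p - 426 gives 1155 = 7p, so p = 165 and q = 234.
With the change applied: demand qd = 729 - 3p, supply qs = 4p - 549.
Clearing the new market: 729 - 3p = 4p - 549, so p = 1278/7 ≈ 182.5714 and q = 1269/7 ≈ 181.2857.

182.57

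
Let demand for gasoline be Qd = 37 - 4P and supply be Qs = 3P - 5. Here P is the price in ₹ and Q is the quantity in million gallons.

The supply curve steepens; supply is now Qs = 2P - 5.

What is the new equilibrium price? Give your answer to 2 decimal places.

7.00

Initially, 37 - 4P = 3P - 5, so 42 = 7P and P = 6, Q = 13.
The new curves are Qd = 37 - 4P (demand) and Qs = 2P - 5 (supply).
New equilibrium: 37 - 4P = 2P - 5 ⇒ 42 = 6P ⇒ P = 7, Q = 9.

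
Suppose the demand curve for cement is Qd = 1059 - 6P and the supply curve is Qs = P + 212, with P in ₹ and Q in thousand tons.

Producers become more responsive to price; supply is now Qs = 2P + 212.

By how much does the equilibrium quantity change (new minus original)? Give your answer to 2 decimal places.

Before the shock: 1059 - 6P = P + 212 ⇒ 847 = 7P ⇒ P = 121, Q = 333.
The new curves are Qd = 1059 - 6P (demand) and Qs = 2P + 212 (supply).
Clearing the new market: 1059 - 6P = 2P + 212, so P = 105.875 and Q = 423.75.
ΔQ = 423.75 − 333 = +90.75.

+90.75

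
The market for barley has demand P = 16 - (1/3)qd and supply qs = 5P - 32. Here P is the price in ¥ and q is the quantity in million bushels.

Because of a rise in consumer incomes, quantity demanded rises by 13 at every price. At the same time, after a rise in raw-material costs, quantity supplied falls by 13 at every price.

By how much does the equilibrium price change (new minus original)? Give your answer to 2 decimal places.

Solve the original market: 48 - 3P = 5P - 32, hence P = 10 and q = 18.
The shock moves the curves to qd = 61 - 3P and qs = 5P - 45.
Setting them equal: 61 - 3P = 5P - 45 → 106 = 8P, so P = 13.25 and q = 21.25.
ΔP = 13.25 − 10 = +3.25.

+3.25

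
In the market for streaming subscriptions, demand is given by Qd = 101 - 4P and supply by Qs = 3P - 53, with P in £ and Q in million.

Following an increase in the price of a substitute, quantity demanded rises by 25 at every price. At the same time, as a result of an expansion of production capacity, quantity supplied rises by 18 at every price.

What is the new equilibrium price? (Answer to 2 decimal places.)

Before the shock: 101 - 4P = 3P - 53 ⇒ 154 = 7P ⇒ P = 22, Q = 13.
The new curves are Qd = 126 - 4P (demand) and Qs = 3P - 35 (supply).
Clearing the new market: 126 - 4P = 3P - 35, so P = 23 and Q = 34.

23.00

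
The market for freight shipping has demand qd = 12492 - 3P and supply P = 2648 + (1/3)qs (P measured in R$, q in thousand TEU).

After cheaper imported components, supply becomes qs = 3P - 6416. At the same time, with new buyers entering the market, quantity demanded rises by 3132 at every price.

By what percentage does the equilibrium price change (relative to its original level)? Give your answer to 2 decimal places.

+7.85

Original equilibrium: 12492 - 3P = 3P - 7944 gives 20436 = 6P, so P = 3406 and q = 2274.
After the shift, demand is qd = 15624 - 3P and supply is qs = 3P - 6416.
Setting them equal: 15624 - 3P = 3P - 6416 → 22040 = 6P, so P = 11020/3 ≈ 3673.3333 and q = 4604.
%ΔP = (3673.3333 − 3406) / 3406 × 100 = +7.85%.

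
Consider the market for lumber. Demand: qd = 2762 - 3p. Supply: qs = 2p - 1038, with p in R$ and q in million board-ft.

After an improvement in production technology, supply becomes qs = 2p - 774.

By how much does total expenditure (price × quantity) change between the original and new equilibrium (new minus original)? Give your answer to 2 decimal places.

Initially, 2762 - 3p = 2p - 1038, so 3800 = 5p and p = 760, q = 482.
After the shift, demand is qd = 2762 - 3p and supply is qs = 2p - 774.
Equate the new curves: 2762 - 3p = 2p - 774, giving 3536 = 5p, p = 707.2, q = 640.4.
Expenditure moves from 760×482 = 366320 to 707.2×640.4 = 452890.88; change = +86570.88.

+86570.88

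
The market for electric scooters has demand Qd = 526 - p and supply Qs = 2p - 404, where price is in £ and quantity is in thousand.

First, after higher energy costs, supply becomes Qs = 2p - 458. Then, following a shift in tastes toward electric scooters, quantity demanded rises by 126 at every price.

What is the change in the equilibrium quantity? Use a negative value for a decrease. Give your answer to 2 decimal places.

Original equilibrium: 526 - p = 2p - 404 gives 930 = 3p, so p = 310 and Q = 216.
The shock moves the curves to Qd = 652 - p and Qs = 2p - 458.
New equilibrium: 652 - p = 2p - 458 ⇒ 1110 = 3p ⇒ p = 370, Q = 282.
ΔQ = 282 − 216 = +66.00.

+66.00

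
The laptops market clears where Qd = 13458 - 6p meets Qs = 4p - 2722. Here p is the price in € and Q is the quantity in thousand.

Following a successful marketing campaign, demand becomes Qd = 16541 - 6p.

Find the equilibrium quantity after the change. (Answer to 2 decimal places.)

4983.20

Initially, 13458 - 6p = 4p - 2722, so 16180 = 10p and p = 1618, Q = 3750.
The new curves are Qd = 16541 - 6p (demand) and Qs = 4p - 2722 (supply).
Clearing the new market: 16541 - 6p = 4p - 2722, so p = 1926.3 and Q = 4983.2.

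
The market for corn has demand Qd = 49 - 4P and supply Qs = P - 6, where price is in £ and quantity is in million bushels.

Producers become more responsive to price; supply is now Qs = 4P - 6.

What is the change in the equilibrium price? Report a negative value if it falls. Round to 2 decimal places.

-4.13

Initially, 49 - 4P = P - 6, so 55 = 5P and P = 11, Q = 5.
With the change applied: demand Qd = 49 - 4P, supply Qs = 4P - 6.
New equilibrium: 49 - 4P = 4P - 6 ⇒ 55 = 8P ⇒ P = 6.875, Q = 21.5.
ΔP = 6.875 − 11 = -4.13.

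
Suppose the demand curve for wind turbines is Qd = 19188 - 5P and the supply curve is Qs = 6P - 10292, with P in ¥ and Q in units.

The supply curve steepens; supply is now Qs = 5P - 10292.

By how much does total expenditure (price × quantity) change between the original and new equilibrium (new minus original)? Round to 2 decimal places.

-2399136.00

Initially, 19188 - 5P = 6P - 10292, so 29480 = 11P and P = 2680, Q = 5788.
With the change applied: demand Qd = 19188 - 5P, supply Qs = 5P - 10292.
Clearing the new market: 19188 - 5P = 5P - 10292, so P = 2948 and Q = 4448.
Expenditure moves from 2680×5788 = 15511840 to 2948×4448 = 13112704; change = -2399136.00.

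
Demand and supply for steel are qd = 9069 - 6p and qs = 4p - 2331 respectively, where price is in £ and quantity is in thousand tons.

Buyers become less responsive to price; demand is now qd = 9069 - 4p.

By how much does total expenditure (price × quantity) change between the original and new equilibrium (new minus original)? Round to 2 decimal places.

Original equilibrium: 9069 - 6p = 4p - 2331 gives 11400 = 10p, so p = 1140 and q = 2229.
The new curves are qd = 9069 - 4p (demand) and qs = 4p - 2331 (supply).
New equilibrium: 9069 - 4p = 4p - 2331 ⇒ 11400 = 8p ⇒ p = 1425, q = 3369.
Expenditure moves from 1140×2229 = 2541060 to 1425×3369 = 4800825; change = +2259765.00.

+2259765.00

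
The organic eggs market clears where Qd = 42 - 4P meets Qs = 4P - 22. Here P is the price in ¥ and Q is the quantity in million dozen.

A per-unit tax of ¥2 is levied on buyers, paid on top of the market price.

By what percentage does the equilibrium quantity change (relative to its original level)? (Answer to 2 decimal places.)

Initially, 42 - 4P = 4P - 22, so 64 = 8P and P = 8, Q = 10.
Since buyers pay the price plus the tax, the effective demand curve becomes Qd = 34 - 4P.
New equilibrium: 34 - 4P = 4P - 22 ⇒ 56 = 8P ⇒ P = 7, Q = 6.
%ΔQ = (6 − 10) / 10 × 100 = -40.00%.

-40.00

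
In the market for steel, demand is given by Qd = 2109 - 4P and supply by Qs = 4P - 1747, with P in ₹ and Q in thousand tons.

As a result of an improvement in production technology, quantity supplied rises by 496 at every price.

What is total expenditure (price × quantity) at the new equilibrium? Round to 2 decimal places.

180180.00

Solve the original market: 2109 - 4P = 4P - 1747, hence P = 482 and Q = 181.
With the change applied: demand Qd = 2109 - 4P, supply Qs = 4P - 1251.
Clearing the new market: 2109 - 4P = 4P - 1251, so P = 420 and Q = 429.
New expenditure = 420 × 429 = 180180.00.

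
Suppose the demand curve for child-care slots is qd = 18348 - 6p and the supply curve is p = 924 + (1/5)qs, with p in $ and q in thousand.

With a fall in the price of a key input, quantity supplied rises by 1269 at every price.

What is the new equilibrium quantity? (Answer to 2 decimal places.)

6512.18

Original equilibrium: 18348 - 6p = 5p - 4620 gives 22968 = 11p, so p = 2088 and q = 5820.
The new curves are qd = 18348 - 6p (demand) and qs = 5p - 3351 (supply).
Equate the new curves: 18348 - 6p = 5p - 3351, giving 21699 = 11p, p = 21699/11 ≈ 1972.6364, q = 71634/11 ≈ 6512.1818.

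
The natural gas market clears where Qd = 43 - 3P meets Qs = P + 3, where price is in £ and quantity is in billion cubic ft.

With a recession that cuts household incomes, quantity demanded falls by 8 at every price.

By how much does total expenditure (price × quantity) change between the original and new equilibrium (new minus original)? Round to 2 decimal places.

Before the shock: 43 - 3P = P + 3 ⇒ 40 = 4P ⇒ P = 10, Q = 13.
With the change applied: demand Qd = 35 - 3P, supply Qs = P + 3.
Equate the new curves: 35 - 3P = P + 3, giving 32 = 4P, P = 8, Q = 11.
Expenditure moves from 10×13 = 130 to 8×11 = 88; change = -42.00.

-42.00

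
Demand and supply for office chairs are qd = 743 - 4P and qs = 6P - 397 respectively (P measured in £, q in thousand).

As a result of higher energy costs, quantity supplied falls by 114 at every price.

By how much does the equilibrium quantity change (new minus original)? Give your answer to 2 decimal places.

Solve the original market: 743 - 4P = 6P - 397, hence P = 114 and q = 287.
The shock moves the curves to qd = 743 - 4P and qs = 6P - 511.
Setting them equal: 743 - 4P = 6P - 511 → 1254 = 10P, so P = 125.4 and q = 241.4.
Δq = 241.4 − 287 = -45.60.

-45.60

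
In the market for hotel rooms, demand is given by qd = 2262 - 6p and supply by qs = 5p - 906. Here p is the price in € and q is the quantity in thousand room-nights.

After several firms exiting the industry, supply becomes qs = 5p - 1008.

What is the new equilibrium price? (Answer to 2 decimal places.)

297.27

Before the shock: 2262 - 6p = 5p - 906 ⇒ 3168 = 11p ⇒ p = 288, q = 534.
The new curves are qd = 2262 - 6p (demand) and qs = 5p - 1008 (supply).
New equilibrium: 2262 - 6p = 5p - 1008 ⇒ 3270 = 11p ⇒ p = 3270/11 ≈ 297.2727, q = 5262/11 ≈ 478.3636.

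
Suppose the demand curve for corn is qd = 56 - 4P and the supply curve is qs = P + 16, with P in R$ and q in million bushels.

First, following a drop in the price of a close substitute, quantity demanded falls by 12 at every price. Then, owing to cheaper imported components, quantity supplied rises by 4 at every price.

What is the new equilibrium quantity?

24.8

Original equilibrium: 56 - 4P = P + 16 gives 40 = 5P, so P = 8 and q = 24.
With the change applied: demand qd = 44 - 4P, supply qs = P + 20.
Equate the new curves: 44 - 4P = P + 20, giving 24 = 5P, P = 4.8, q = 24.8.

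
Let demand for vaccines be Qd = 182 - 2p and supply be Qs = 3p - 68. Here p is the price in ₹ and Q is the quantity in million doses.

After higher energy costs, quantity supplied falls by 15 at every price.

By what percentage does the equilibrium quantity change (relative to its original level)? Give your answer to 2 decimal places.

Initially, 182 - 2p = 3p - 68, so 250 = 5p and p = 50, Q = 82.
The new curves are Qd = 182 - 2p (demand) and Qs = 3p - 83 (supply).
Clearing the new market: 182 - 2p = 3p - 83, so p = 53 and Q = 76.
%ΔQ = (76 − 82) / 82 × 100 = -7.32%.

-7.32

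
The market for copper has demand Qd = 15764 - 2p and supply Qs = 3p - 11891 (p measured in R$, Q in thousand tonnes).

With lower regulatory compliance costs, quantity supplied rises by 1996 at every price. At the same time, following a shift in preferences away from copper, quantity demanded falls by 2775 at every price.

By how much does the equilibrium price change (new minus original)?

Original equilibrium: 15764 - 2p = 3p - 11891 gives 27655 = 5p, so p = 5531 and Q = 4702.
After the shift, demand is Qd = 12989 - 2p and supply is Qs = 3p - 9895.
Equate the new curves: 12989 - 2p = 3p - 9895, giving 22884 = 5p, p = 4576.8, Q = 3835.4.
Δp = 4576.8 − 5531 = -954.2.

-954.2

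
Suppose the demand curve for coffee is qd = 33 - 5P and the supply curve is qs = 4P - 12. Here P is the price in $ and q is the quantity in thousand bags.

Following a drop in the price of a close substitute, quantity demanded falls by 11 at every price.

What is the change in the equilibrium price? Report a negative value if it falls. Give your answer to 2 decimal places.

Initially, 33 - 5P = 4P - 12, so 45 = 9P and P = 5, q = 8.
The new curves are qd = 22 - 5P (demand) and qs = 4P - 12 (supply).
Setting them equal: 22 - 5P = 4P - 12 → 34 = 9P, so P = 34/9 ≈ 3.7778 and q = 28/9 ≈ 3.1111.
ΔP = 3.7778 − 5 = -1.22.

-1.22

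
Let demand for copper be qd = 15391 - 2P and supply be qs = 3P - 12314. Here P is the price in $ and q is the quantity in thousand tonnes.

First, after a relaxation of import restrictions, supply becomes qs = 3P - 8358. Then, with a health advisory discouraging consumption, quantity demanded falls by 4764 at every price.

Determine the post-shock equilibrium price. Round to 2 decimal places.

Initially, 15391 - 2P = 3P - 12314, so 27705 = 5P and P = 5541, q = 4309.
The shock moves the curves to qd = 10627 - 2P and qs = 3P - 8358.
New equilibrium: 10627 - 2P = 3P - 8358 ⇒ 18985 = 5P ⇒ P = 3797, q = 3033.

3797.00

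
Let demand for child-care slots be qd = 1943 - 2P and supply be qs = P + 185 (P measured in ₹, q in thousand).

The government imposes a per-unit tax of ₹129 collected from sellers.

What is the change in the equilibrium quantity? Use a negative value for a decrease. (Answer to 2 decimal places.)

-86.00

Solve the original market: 1943 - 2P = P + 185, hence P = 586 and q = 771.
Since sellers keep the price net of the tax, the effective supply curve becomes qs = P + 56.
Clearing the new market: 1943 - 2P = P + 56, so P = 629 and q = 685.
Δq = 685 − 771 = -86.00.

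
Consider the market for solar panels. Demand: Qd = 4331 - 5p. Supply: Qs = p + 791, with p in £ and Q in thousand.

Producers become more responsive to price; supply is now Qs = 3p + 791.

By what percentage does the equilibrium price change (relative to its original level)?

Original equilibrium: 4331 - 5p = p + 791 gives 3540 = 6p, so p = 590 and Q = 1381.
After the shift, demand is Qd = 4331 - 5p and supply is Qs = 3p + 791.
Equate the new curves: 4331 - 5p = 3p + 791, giving 3540 = 8p, p = 442.5, Q = 2118.5.
%Δp = (442.5 − 590) / 590 × 100 = -25%.

-25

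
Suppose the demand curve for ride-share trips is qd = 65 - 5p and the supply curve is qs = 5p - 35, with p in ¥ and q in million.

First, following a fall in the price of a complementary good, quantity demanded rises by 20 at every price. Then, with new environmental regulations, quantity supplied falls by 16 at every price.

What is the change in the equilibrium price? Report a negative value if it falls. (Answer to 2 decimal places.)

Solve the original market: 65 - 5p = 5p - 35, hence p = 10 and q = 15.
The new curves are qd = 85 - 5p (demand) and qs = 5p - 51 (supply).
Clearing the new market: 85 - 5p = 5p - 51, so p = 13.6 and q = 17.
Δp = 13.6 − 10 = +3.60.

+3.60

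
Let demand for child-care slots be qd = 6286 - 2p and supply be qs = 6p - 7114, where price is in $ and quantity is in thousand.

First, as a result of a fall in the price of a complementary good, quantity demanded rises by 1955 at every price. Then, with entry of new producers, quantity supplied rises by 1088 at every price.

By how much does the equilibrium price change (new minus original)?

+108.375

Original equilibrium: 6286 - 2p = 6p - 7114 gives 13400 = 8p, so p = 1675 and q = 2936.
The shock moves the curves to qd = 8241 - 2p and qs = 6p - 6026.
Setting them equal: 8241 - 2p = 6p - 6026 → 14267 = 8p, so p = 1783.375 and q = 4674.25.
Δp = 1783.375 − 1675 = +108.375.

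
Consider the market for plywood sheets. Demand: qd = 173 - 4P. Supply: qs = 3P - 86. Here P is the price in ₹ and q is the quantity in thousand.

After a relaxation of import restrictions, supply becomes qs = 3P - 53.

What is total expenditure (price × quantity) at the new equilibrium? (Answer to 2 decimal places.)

1415.96

Original equilibrium: 173 - 4P = 3P - 86 gives 259 = 7P, so P = 37 and q = 25.
With the change applied: demand qd = 173 - 4P, supply qs = 3P - 53.
Clearing the new market: 173 - 4P = 3P - 53, so P = 226/7 ≈ 32.2857 and q = 307/7 ≈ 43.8571.
New expenditure = 32.2857 × 43.8571 = 1415.96.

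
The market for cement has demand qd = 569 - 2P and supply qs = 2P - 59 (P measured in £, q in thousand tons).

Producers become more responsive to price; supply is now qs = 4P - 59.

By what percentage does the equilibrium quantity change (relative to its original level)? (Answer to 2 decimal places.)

Initially, 569 - 2P = 2P - 59, so 628 = 4P and P = 157, q = 255.
After the shift, demand is qd = 569 - 2P and supply is qs = 4P - 59.
Equate the new curves: 569 - 2P = 4P - 59, giving 628 = 6P, P = 314/3 ≈ 104.6667, q = 1079/3 ≈ 359.6667.
%Δq = (359.6667 − 255) / 255 × 100 = +41.05%.

+41.05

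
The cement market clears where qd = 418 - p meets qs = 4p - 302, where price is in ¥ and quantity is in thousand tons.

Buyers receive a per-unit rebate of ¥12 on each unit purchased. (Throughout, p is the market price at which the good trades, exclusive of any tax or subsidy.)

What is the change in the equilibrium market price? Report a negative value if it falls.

+2.4

Before the shock: 418 - p = 4p - 302 ⇒ 720 = 5p ⇒ p = 144, q = 274.
Since buyers' out-of-pocket price is the market price minus the rebate, the effective demand curve becomes qd = 430 - p.
New equilibrium: 430 - p = 4p - 302 ⇒ 732 = 5p ⇒ p = 146.4, q = 283.6.
Δp = 146.4 − 144 = +2.4.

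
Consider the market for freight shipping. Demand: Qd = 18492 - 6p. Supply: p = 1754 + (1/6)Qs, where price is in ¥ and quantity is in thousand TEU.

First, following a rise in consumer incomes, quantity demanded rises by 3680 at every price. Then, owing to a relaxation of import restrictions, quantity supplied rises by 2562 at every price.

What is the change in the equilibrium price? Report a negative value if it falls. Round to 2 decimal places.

+93.17

Solve the original market: 18492 - 6p = 6p - 10524, hence p = 2418 and Q = 3984.
The new curves are Qd = 22172 - 6p (demand) and Qs = 6p - 7962 (supply).
Equate the new curves: 22172 - 6p = 6p - 7962, giving 30134 = 12p, p = 15067/6 ≈ 2511.1667, Q = 7105.
Δp = 2511.1667 − 2418 = +93.17.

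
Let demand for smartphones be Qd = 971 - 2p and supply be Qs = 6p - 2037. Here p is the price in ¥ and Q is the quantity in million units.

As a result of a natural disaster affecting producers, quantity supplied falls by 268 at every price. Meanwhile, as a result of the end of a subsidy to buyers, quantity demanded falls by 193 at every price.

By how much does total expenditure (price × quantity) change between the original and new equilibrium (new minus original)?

-79550.03125

Initially, 971 - 2p = 6p - 2037, so 3008 = 8p and p = 376, Q = 219.
The shock moves the curves to Qd = 778 - 2p and Qs = 6p - 2305.
Clearing the new market: 778 - 2p = 6p - 2305, so p = 385.375 and Q = 7.25.
Expenditure moves from 376×219 = 82344 to 385.375×7.25 = 2793.96875; change = -79550.03125.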